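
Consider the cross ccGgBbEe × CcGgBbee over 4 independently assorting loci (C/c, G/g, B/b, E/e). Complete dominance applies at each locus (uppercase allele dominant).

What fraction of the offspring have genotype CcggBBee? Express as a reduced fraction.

P(CcggBBee) = 1/64

ccGgBbEe gametes: cGBE×2, cGBe×2, cGbE×2, cGbe×2, cgBE×2, cgBe×2, cgbE×2, cgbe×2
CcGgBbee gametes: CGBe×2, CGbe×2, CgBe×2, Cgbe×2, cGBe×2, cGbe×2, cgBe×2, cgbe×2
ccGgBbEe×CcGgBbee grid (16·16=256): CcGGBBEe=4 CcGGBBee=4 CcGGBbEe=8 CcGGBbee=8 CcGGbbEe=4 CcGGbbee=4 CcGgBBEe=8 CcGgBBee=8 CcGgBbEe=16 CcGgBbee=16 CcGgbbEe=8 CcGgbbee=8 CcggBBEe=4 CcggBBee=4 CcggBbEe=8 CcggBbee=8 CcggbbEe=4 Ccggbbee=4 ccGGBBEe=4 ccGGBBee=4 ccGGBbEe=8 ccGGBbee=8 ccGGbbEe=4 ccGGbbee=4 ccGgBBEe=8 ccGgBBee=8 ccGgBbEe=16 ccGgBbee=16 ccGgbbEe=8 ccGgbbee=8 ccggBBEe=4 ccggBBee=4 ccggBbEe=8 ccggBbee=8 ccggbbEe=4 ccggbbee=4
CcggBBee hits 4/256; gcd=4; 4÷4/256÷4 = 1/64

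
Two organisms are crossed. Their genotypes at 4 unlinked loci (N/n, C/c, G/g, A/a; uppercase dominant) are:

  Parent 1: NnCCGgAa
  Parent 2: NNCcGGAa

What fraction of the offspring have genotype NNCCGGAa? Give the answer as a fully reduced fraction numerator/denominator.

NnCCGgAa gametes: NCGA×2, NCGa×2, NCgA×2, NCga×2, nCGA×2, nCGa×2, nCgA×2, nCga×2
NNCcGGAa gametes: NCGA×4, NCGa×4, NcGA×4, NcGa×4
NnCCGgAa×NNCcGGAa grid (16·16=256): NNCCGGAA=8 NNCCGGAa=16 NNCCGGaa=8 NNCCGgAA=8 NNCCGgAa=16 NNCCGgaa=8 NNCcGGAA=8 NNCcGGAa=16 NNCcGGaa=8 NNCcGgAA=8 NNCcGgAa=16 NNCcGgaa=8 NnCCGGAA=8 NnCCGGAa=16 NnCCGGaa=8 NnCCGgAA=8 NnCCGgAa=16 NnCCGgaa=8 NnCcGGAA=8 NnCcGGAa=16 NnCcGGaa=8 NnCcGgAA=8 NnCcGgAa=16 NnCcGgaa=8
NNCCGGAa hits 16/256; gcd=16; 16÷16/256÷16 = 1/16

P(NNCCGGAa) = 1/16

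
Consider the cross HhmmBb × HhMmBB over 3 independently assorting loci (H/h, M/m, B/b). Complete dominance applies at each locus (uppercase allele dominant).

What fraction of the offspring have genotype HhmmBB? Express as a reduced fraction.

P(HhmmBB) = 1/8

HhmmBb gametes: HmB×2, Hmb×2, hmB×2, hmb×2
HhMmBB gametes: HMB×2, HmB×2, hMB×2, hmB×2
HhmmBb×HhMmBB grid (8·8=64): HHMmBB=4 HHMmBb=4 HHmmBB=4 HHmmBb=4 HhMmBB=8 HhMmBb=8 HhmmBB=8 HhmmBb=8 hhMmBB=4 hhMmBb=4 hhmmBB=4 hhmmBb=4
HhmmBB hits 8/64; gcd=8; 8÷8/64÷8 = 1/8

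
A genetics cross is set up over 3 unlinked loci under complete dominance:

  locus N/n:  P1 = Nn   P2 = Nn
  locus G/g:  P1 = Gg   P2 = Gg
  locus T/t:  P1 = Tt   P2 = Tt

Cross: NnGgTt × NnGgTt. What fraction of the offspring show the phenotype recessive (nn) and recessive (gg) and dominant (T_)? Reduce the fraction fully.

P(nn gg T_) = 3/64

NnGgTt gametes: NGT×1, NGt×1, NgT×1, Ngt×1, nGT×1, nGt×1, ngT×1, ngt×1
NnGgTt gametes: NGT×1, NGt×1, NgT×1, Ngt×1, nGT×1, nGt×1, ngT×1, ngt×1
NnGgTt×NnGgTt grid (8·8=64): NNGGTT=1 NNGGTt=2 NNGGtt=1 NNGgTT=2 NNGgTt=4 NNGgtt=2 NNggTT=1 NNggTt=2 NNggtt=1 NnGGTT=2 NnGGTt=4 NnGGtt=2 NnGgTT=4 NnGgTt=8 NnGgtt=4 NnggTT=2 NnggTt=4 Nnggtt=2 nnGGTT=1 nnGGTt=2 nnGGtt=1 nnGgTT=2 nnGgTt=4 nnGgtt=2 nnggTT=1 nnggTt=2 nnggtt=1
nn gg T_ hits 3/64; gcd=1; 3÷1/64÷1 = 3/64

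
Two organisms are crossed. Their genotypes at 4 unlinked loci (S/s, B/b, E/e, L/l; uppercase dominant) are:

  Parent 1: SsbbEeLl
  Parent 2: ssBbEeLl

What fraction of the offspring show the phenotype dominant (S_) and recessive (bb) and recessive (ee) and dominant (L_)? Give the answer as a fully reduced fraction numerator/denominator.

SsbbEeLl gametes: SbEL×2, SbEl×2, SbeL×2, Sbel×2, sbEL×2, sbEl×2, sbeL×2, sbel×2
ssBbEeLl gametes: sBEL×2, sBEl×2, sBeL×2, sBel×2, sbEL×2, sbEl×2, sbeL×2, sbel×2
SsbbEeLl×ssBbEeLl grid (16·16=256): SsBbEELL=4 SsBbEELl=8 SsBbEEll=4 SsBbEeLL=8 SsBbEeLl=16 SsBbEell=8 SsBbeeLL=4 SsBbeeLl=8 SsBbeell=4 SsbbEELL=4 SsbbEELl=8 SsbbEEll=4 SsbbEeLL=8 SsbbEeLl=16 SsbbEell=8 SsbbeeLL=4 SsbbeeLl=8 Ssbbeell=4 ssBbEELL=4 ssBbEELl=8 ssBbEEll=4 ssBbEeLL=8 ssBbEeLl=16 ssBbEell=8 ssBbeeLL=4 ssBbeeLl=8 ssBbeell=4 ssbbEELL=4 ssbbEELl=8 ssbbEEll=4 ssbbEeLL=8 ssbbEeLl=16 ssbbEell=8 ssbbeeLL=4 ssbbeeLl=8 ssbbeell=4
S_ bb ee L_ hits 12/256; gcd=4; 12÷4/256÷4 = 3/64

P(S_ bb ee L_) = 3/64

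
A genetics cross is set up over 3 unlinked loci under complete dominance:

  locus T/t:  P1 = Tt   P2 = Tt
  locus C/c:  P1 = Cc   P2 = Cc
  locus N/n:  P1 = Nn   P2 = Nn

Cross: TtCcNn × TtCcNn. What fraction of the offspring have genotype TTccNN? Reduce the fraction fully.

TtCcNn gametes: TCN×1, TCn×1, TcN×1, Tcn×1, tCN×1, tCn×1, tcN×1, tcn×1
TtCcNn gametes: TCN×1, TCn×1, TcN×1, Tcn×1, tCN×1, tCn×1, tcN×1, tcn×1
TtCcNn×TtCcNn grid (8·8=64): TTCCNN=1 TTCCNn=2 TTCCnn=1 TTCcNN=2 TTCcNn=4 TTCcnn=2 TTccNN=1 TTccNn=2 TTccnn=1 TtCCNN=2 TtCCNn=4 TtCCnn=2 TtCcNN=4 TtCcNn=8 TtCcnn=4 TtccNN=2 TtccNn=4 Ttccnn=2 ttCCNN=1 ttCCNn=2 ttCCnn=1 ttCcNN=2 ttCcNn=4 ttCcnn=2 ttccNN=1 ttccNn=2 ttccnn=1
TTccNN hits 1/64; gcd=1; 1÷1/64÷1 = 1/64

P(TTccNN) = 1/64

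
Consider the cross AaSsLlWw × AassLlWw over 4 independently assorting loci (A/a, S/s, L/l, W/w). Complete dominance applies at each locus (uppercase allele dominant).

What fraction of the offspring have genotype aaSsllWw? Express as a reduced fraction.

AaSsLlWw gametes: ASLW×1, ASLw×1, ASlW×1, ASlw×1, AsLW×1, AsLw×1, AslW×1, Aslw×1, aSLW×1, aSLw×1, aSlW×1, aSlw×1, asLW×1, asLw×1, aslW×1, aslw×1
AassLlWw gametes: AsLW×2, AsLw×2, AslW×2, Aslw×2, asLW×2, asLw×2, aslW×2, aslw×2
AaSsLlWw×AassLlWw grid (16·16=256): AASsLLWW=2 AASsLLWw=4 AASsLLww=2 AASsLlWW=4 AASsLlWw=8 AASsLlww=4 AASsllWW=2 AASsllWw=4 AASsllww=2 AAssLLWW=2 AAssLLWw=4 AAssLLww=2 AAssLlWW=4 AAssLlWw=8 AAssLlww=4 AAssllWW=2 AAssllWw=4 AAssllww=2 AaSsLLWW=4 AaSsLLWw=8 AaSsLLww=4 AaSsLlWW=8 AaSsLlWw=16 AaSsLlww=8 AaSsllWW=4 AaSsllWw=8 AaSsllww=4 AassLLWW=4 AassLLWw=8 AassLLww=4 AassLlWW=8 AassLlWw=16 AassLlww=8 AassllWW=4 AassllWw=8 Aassllww=4 aaSsLLWW=2 aaSsLLWw=4 aaSsLLww=2 aaSsLlWW=4 aaSsLlWw=8 aaSsLlww=4 aaSsllWW=2 aaSsllWw=4 aaSsllww=2 aassLLWW=2 aassLLWw=4 aassLLww=2 aassLlWW=4 aassLlWw=8 aassLlww=4 aassllWW=2 aassllWw=4 aassllww=2
aaSsllWw hits 4/256; gcd=4; 4÷4/256÷4 = 1/64

P(aaSsllWw) = 1/64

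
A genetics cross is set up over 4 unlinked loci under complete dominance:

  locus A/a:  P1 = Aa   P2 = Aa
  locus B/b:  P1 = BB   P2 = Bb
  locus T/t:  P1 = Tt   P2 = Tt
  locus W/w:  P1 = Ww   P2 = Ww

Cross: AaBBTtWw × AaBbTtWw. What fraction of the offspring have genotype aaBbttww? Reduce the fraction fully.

AaBBTtWw gametes: ABTW×2, ABTw×2, ABtW×2, ABtw×2, aBTW×2, aBTw×2, aBtW×2, aBtw×2
AaBbTtWw gametes: ABTW×1, ABTw×1, ABtW×1, ABtw×1, AbTW×1, AbTw×1, AbtW×1, Abtw×1, aBTW×1, aBTw×1, aBtW×1, aBtw×1, abTW×1, abTw×1, abtW×1, abtw×1
AaBBTtWw×AaBbTtWw grid (16·16=256): AABBTTWW=2 AABBTTWw=4 AABBTTww=2 AABBTtWW=4 AABBTtWw=8 AABBTtww=4 AABBttWW=2 AABBttWw=4 AABBttww=2 AABbTTWW=2 AABbTTWw=4 AABbTTww=2 AABbTtWW=4 AABbTtWw=8 AABbTtww=4 AABbttWW=2 AABbttWw=4 AABbttww=2 AaBBTTWW=4 AaBBTTWw=8 AaBBTTww=4 AaBBTtWW=8 AaBBTtWw=16 AaBBTtww=8 AaBBttWW=4 AaBBttWw=8 AaBBttww=4 AaBbTTWW=4 AaBbTTWw=8 AaBbTTww=4 AaBbTtWW=8 AaBbTtWw=16 AaBbTtww=8 AaBbttWW=4 AaBbttWw=8 AaBbttww=4 aaBBTTWW=2 aaBBTTWw=4 aaBBTTww=2 aaBBTtWW=4 aaBBTtWw=8 aaBBTtww=4 aaBBttWW=2 aaBBttWw=4 aaBBttww=2 aaBbTTWW=2 aaBbTTWw=4 aaBbTTww=2 aaBbTtWW=4 aaBbTtWw=8 aaBbTtww=4 aaBbttWW=2 aaBbttWw=4 aaBbttww=2
aaBbttww hits 2/256; gcd=2; 2÷2/256÷2 = 1/128

P(aaBbttww) = 1/128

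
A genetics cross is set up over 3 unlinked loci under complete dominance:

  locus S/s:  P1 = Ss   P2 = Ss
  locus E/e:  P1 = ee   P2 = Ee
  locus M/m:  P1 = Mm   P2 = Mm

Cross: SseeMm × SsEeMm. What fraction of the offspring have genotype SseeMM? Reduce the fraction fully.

P(SseeMM) = 1/16

SseeMm gametes: SeM×2, Sem×2, seM×2, sem×2
SsEeMm gametes: SEM×1, SEm×1, SeM×1, Sem×1, sEM×1, sEm×1, seM×1, sem×1
SseeMm×SsEeMm grid (8·8=64): SSEeMM=2 SSEeMm=4 SSEemm=2 SSeeMM=2 SSeeMm=4 SSeemm=2 SsEeMM=4 SsEeMm=8 SsEemm=4 SseeMM=4 SseeMm=8 Sseemm=4 ssEeMM=2 ssEeMm=4 ssEemm=2 sseeMM=2 sseeMm=4 sseemm=2
SseeMM hits 4/64; gcd=4; 4÷4/64÷4 = 1/16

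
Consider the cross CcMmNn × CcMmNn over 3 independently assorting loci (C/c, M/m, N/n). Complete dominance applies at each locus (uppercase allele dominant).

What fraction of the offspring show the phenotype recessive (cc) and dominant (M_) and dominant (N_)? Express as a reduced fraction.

P(cc M_ N_) = 9/64

CcMmNn gametes: CMN×1, CMn×1, CmN×1, Cmn×1, cMN×1, cMn×1, cmN×1, cmn×1
CcMmNn gametes: CMN×1, CMn×1, CmN×1, Cmn×1, cMN×1, cMn×1, cmN×1, cmn×1
CcMmNn×CcMmNn grid (8·8=64): CCMMNN=1 CCMMNn=2 CCMMnn=1 CCMmNN=2 CCMmNn=4 CCMmnn=2 CCmmNN=1 CCmmNn=2 CCmmnn=1 CcMMNN=2 CcMMNn=4 CcMMnn=2 CcMmNN=4 CcMmNn=8 CcMmnn=4 CcmmNN=2 CcmmNn=4 Ccmmnn=2 ccMMNN=1 ccMMNn=2 ccMMnn=1 ccMmNN=2 ccMmNn=4 ccMmnn=2 ccmmNN=1 ccmmNn=2 ccmmnn=1
cc M_ N_ hits 9/64; gcd=1; 9÷1/64÷1 = 9/64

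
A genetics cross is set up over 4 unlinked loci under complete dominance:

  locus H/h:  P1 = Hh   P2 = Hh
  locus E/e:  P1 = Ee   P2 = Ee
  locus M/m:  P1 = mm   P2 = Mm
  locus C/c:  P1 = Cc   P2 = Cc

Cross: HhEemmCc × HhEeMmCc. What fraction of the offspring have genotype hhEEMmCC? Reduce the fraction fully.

HhEemmCc gametes: HEmC×2, HEmc×2, HemC×2, Hemc×2, hEmC×2, hEmc×2, hemC×2, hemc×2
HhEeMmCc gametes: HEMC×1, HEMc×1, HEmC×1, HEmc×1, HeMC×1, HeMc×1, HemC×1, Hemc×1, hEMC×1, hEMc×1, hEmC×1, hEmc×1, heMC×1, heMc×1, hemC×1, hemc×1
HhEemmCc×HhEeMmCc grid (16·16=256): HHEEMmCC=2 HHEEMmCc=4 HHEEMmcc=2 HHEEmmCC=2 HHEEmmCc=4 HHEEmmcc=2 HHEeMmCC=4 HHEeMmCc=8 HHEeMmcc=4 HHEemmCC=4 HHEemmCc=8 HHEemmcc=4 HHeeMmCC=2 HHeeMmCc=4 HHeeMmcc=2 HHeemmCC=2 HHeemmCc=4 HHeemmcc=2 HhEEMmCC=4 HhEEMmCc=8 HhEEMmcc=4 HhEEmmCC=4 HhEEmmCc=8 HhEEmmcc=4 HhEeMmCC=8 HhEeMmCc=16 HhEeMmcc=8 HhEemmCC=8 HhEemmCc=16 HhEemmcc=8 HheeMmCC=4 HheeMmCc=8 HheeMmcc=4 HheemmCC=4 HheemmCc=8 Hheemmcc=4 hhEEMmCC=2 hhEEMmCc=4 hhEEMmcc=2 hhEEmmCC=2 hhEEmmCc=4 hhEEmmcc=2 hhEeMmCC=4 hhEeMmCc=8 hhEeMmcc=4 hhEemmCC=4 hhEemmCc=8 hhEemmcc=4 hheeMmCC=2 hheeMmCc=4 hheeMmcc=2 hheemmCC=2 hheemmCc=4 hheemmcc=2
hhEEMmCC hits 2/256; gcd=2; 2÷2/256÷2 = 1/128

P(hhEEMmCC) = 1/128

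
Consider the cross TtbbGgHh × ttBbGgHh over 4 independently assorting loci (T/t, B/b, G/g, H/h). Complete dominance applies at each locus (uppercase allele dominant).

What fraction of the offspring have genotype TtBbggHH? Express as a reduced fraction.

P(TtBbggHH) = 1/64

TtbbGgHh gametes: TbGH×2, TbGh×2, TbgH×2, Tbgh×2, tbGH×2, tbGh×2, tbgH×2, tbgh×2
ttBbGgHh gametes: tBGH×2, tBGh×2, tBgH×2, tBgh×2, tbGH×2, tbGh×2, tbgH×2, tbgh×2
TtbbGgHh×ttBbGgHh grid (16·16=256): TtBbGGHH=4 TtBbGGHh=8 TtBbGGhh=4 TtBbGgHH=8 TtBbGgHh=16 TtBbGghh=8 TtBbggHH=4 TtBbggHh=8 TtBbgghh=4 TtbbGGHH=4 TtbbGGHh=8 TtbbGGhh=4 TtbbGgHH=8 TtbbGgHh=16 TtbbGghh=8 TtbbggHH=4 TtbbggHh=8 Ttbbgghh=4 ttBbGGHH=4 ttBbGGHh=8 ttBbGGhh=4 ttBbGgHH=8 ttBbGgHh=16 ttBbGghh=8 ttBbggHH=4 ttBbggHh=8 ttBbgghh=4 ttbbGGHH=4 ttbbGGHh=8 ttbbGGhh=4 ttbbGgHH=8 ttbbGgHh=16 ttbbGghh=8 ttbbggHH=4 ttbbggHh=8 ttbbgghh=4
TtBbggHH hits 4/256; gcd=4; 4÷4/256÷4 = 1/64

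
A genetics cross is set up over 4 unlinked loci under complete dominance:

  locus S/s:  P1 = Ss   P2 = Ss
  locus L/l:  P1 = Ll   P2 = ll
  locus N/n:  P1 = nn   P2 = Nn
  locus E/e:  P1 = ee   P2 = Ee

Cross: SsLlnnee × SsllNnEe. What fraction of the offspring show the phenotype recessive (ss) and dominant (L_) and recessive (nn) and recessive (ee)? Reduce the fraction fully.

P(ss L_ nn ee) = 1/32

SsLlnnee gametes: SLne×4, Slne×4, sLne×4, slne×4
SsllNnEe gametes: SlNE×2, SlNe×2, SlnE×2, Slne×2, slNE×2, slNe×2, slnE×2, slne×2
SsLlnnee×SsllNnEe grid (16·16=256): SSLlNnEe=8 SSLlNnee=8 SSLlnnEe=8 SSLlnnee=8 SSllNnEe=8 SSllNnee=8 SSllnnEe=8 SSllnnee=8 SsLlNnEe=16 SsLlNnee=16 SsLlnnEe=16 SsLlnnee=16 SsllNnEe=16 SsllNnee=16 SsllnnEe=16 Ssllnnee=16 ssLlNnEe=8 ssLlNnee=8 ssLlnnEe=8 ssLlnnee=8 ssllNnEe=8 ssllNnee=8 ssllnnEe=8 ssllnnee=8
ss L_ nn ee hits 8/256; gcd=8; 8÷8/256÷8 = 1/32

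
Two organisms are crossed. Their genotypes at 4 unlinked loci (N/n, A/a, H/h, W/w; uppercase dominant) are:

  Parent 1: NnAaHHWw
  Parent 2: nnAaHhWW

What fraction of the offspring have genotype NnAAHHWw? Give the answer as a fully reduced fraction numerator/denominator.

P(NnAAHHWw) = 1/32

NnAaHHWw gametes: NAHW×2, NAHw×2, NaHW×2, NaHw×2, nAHW×2, nAHw×2, naHW×2, naHw×2
nnAaHhWW gametes: nAHW×4, nAhW×4, naHW×4, nahW×4
NnAaHHWw×nnAaHhWW grid (16·16=256): NnAAHHWW=8 NnAAHHWw=8 NnAAHhWW=8 NnAAHhWw=8 NnAaHHWW=16 NnAaHHWw=16 NnAaHhWW=16 NnAaHhWw=16 NnaaHHWW=8 NnaaHHWw=8 NnaaHhWW=8 NnaaHhWw=8 nnAAHHWW=8 nnAAHHWw=8 nnAAHhWW=8 nnAAHhWw=8 nnAaHHWW=16 nnAaHHWw=16 nnAaHhWW=16 nnAaHhWw=16 nnaaHHWW=8 nnaaHHWw=8 nnaaHhWW=8 nnaaHhWw=8
NnAAHHWw hits 8/256; gcd=8; 8÷8/256÷8 = 1/32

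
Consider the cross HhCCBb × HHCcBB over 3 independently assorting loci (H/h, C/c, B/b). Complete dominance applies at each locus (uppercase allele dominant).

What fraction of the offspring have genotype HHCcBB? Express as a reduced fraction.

HhCCBb gametes: HCB×2, HCb×2, hCB×2, hCb×2
HHCcBB gametes: HCB×4, HcB×4
HhCCBb×HHCcBB grid (8·8=64): HHCCBB=8 HHCCBb=8 HHCcBB=8 HHCcBb=8 HhCCBB=8 HhCCBb=8 HhCcBB=8 HhCcBb=8
HHCcBB hits 8/64; gcd=8; 8÷8/64÷8 = 1/8

P(HHCcBB) = 1/8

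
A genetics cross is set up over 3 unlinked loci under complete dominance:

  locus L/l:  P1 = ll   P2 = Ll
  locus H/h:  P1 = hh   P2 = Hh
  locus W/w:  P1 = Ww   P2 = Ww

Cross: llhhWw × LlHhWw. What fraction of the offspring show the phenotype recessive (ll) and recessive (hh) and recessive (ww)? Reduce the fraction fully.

P(ll hh ww) = 1/16

llhhWw gametes: lhW×4, lhw×4
LlHhWw gametes: LHW×1, LHw×1, LhW×1, Lhw×1, lHW×1, lHw×1, lhW×1, lhw×1
llhhWw×LlHhWw grid (8·8=64): LlHhWW=4 LlHhWw=8 LlHhww=4 LlhhWW=4 LlhhWw=8 Llhhww=4 llHhWW=4 llHhWw=8 llHhww=4 llhhWW=4 llhhWw=8 llhhww=4
ll hh ww hits 4/64; gcd=4; 4÷4/64÷4 = 1/16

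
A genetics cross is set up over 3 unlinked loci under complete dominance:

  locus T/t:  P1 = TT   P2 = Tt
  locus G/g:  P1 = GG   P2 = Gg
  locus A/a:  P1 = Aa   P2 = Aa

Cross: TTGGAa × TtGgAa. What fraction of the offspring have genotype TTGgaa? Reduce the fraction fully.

P(TTGgaa) = 1/16

TTGGAa gametes: TGA×4, TGa×4
TtGgAa gametes: TGA×1, TGa×1, TgA×1, Tga×1, tGA×1, tGa×1, tgA×1, tga×1
TTGGAa×TtGgAa grid (8·8=64): TTGGAA=4 TTGGAa=8 TTGGaa=4 TTGgAA=4 TTGgAa=8 TTGgaa=4 TtGGAA=4 TtGGAa=8 TtGGaa=4 TtGgAA=4 TtGgAa=8 TtGgaa=4
TTGgaa hits 4/64; gcd=4; 4÷4/64÷4 = 1/16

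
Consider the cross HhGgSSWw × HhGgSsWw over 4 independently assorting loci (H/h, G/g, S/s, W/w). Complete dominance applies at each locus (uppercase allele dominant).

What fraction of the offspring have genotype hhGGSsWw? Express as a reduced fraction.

P(hhGGSsWw) = 1/64

HhGgSSWw gametes: HGSW×2, HGSw×2, HgSW×2, HgSw×2, hGSW×2, hGSw×2, hgSW×2, hgSw×2
HhGgSsWw gametes: HGSW×1, HGSw×1, HGsW×1, HGsw×1, HgSW×1, HgSw×1, HgsW×1, Hgsw×1, hGSW×1, hGSw×1, hGsW×1, hGsw×1, hgSW×1, hgSw×1, hgsW×1, hgsw×1
HhGgSSWw×HhGgSsWw grid (16·16=256): HHGGSSWW=2 HHGGSSWw=4 HHGGSSww=2 HHGGSsWW=2 HHGGSsWw=4 HHGGSsww=2 HHGgSSWW=4 HHGgSSWw=8 HHGgSSww=4 HHGgSsWW=4 HHGgSsWw=8 HHGgSsww=4 HHggSSWW=2 HHggSSWw=4 HHggSSww=2 HHggSsWW=2 HHggSsWw=4 HHggSsww=2 HhGGSSWW=4 HhGGSSWw=8 HhGGSSww=4 HhGGSsWW=4 HhGGSsWw=8 HhGGSsww=4 HhGgSSWW=8 HhGgSSWw=16 HhGgSSww=8 HhGgSsWW=8 HhGgSsWw=16 HhGgSsww=8 HhggSSWW=4 HhggSSWw=8 HhggSSww=4 HhggSsWW=4 HhggSsWw=8 HhggSsww=4 hhGGSSWW=2 hhGGSSWw=4 hhGGSSww=2 hhGGSsWW=2 hhGGSsWw=4 hhGGSsww=2 hhGgSSWW=4 hhGgSSWw=8 hhGgSSww=4 hhGgSsWW=4 hhGgSsWw=8 hhGgSsww=4 hhggSSWW=2 hhggSSWw=4 hhggSSww=2 hhggSsWW=2 hhggSsWw=4 hhggSsww=2
hhGGSsWw hits 4/256; gcd=4; 4÷4/256÷4 = 1/64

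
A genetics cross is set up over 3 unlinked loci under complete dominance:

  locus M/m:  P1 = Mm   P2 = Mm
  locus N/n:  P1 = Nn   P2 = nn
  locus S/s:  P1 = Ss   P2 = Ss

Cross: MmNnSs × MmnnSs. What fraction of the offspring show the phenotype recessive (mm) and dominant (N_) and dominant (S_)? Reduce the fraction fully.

MmNnSs gametes: MNS×1, MNs×1, MnS×1, Mns×1, mNS×1, mNs×1, mnS×1, mns×1
MmnnSs gametes: MnS×2, Mns×2, mnS×2, mns×2
MmNnSs×MmnnSs grid (8·8=64): MMNnSS=2 MMNnSs=4 MMNnss=2 MMnnSS=2 MMnnSs=4 MMnnss=2 MmNnSS=4 MmNnSs=8 MmNnss=4 MmnnSS=4 MmnnSs=8 Mmnnss=4 mmNnSS=2 mmNnSs=4 mmNnss=2 mmnnSS=2 mmnnSs=4 mmnnss=2
mm N_ S_ hits 6/64; gcd=2; 6÷2/64÷2 = 3/32

P(mm N_ S_) = 3/32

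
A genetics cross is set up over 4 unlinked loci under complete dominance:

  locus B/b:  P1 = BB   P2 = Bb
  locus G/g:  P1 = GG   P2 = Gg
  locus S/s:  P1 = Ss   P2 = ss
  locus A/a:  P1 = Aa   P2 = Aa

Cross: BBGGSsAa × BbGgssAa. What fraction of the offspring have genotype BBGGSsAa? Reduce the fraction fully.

BBGGSsAa gametes: BGSA×4, BGSa×4, BGsA×4, BGsa×4
BbGgssAa gametes: BGsA×2, BGsa×2, BgsA×2, Bgsa×2, bGsA×2, bGsa×2, bgsA×2, bgsa×2
BBGGSsAa×BbGgssAa grid (16·16=256): BBGGSsAA=8 BBGGSsAa=16 BBGGSsaa=8 BBGGssAA=8 BBGGssAa=16 BBGGssaa=8 BBGgSsAA=8 BBGgSsAa=16 BBGgSsaa=8 BBGgssAA=8 BBGgssAa=16 BBGgssaa=8 BbGGSsAA=8 BbGGSsAa=16 BbGGSsaa=8 BbGGssAA=8 BbGGssAa=16 BbGGssaa=8 BbGgSsAA=8 BbGgSsAa=16 BbGgSsaa=8 BbGgssAA=8 BbGgssAa=16 BbGgssaa=8
BBGGSsAa hits 16/256; gcd=16; 16÷16/256÷16 = 1/16

P(BBGGSsAa) = 1/16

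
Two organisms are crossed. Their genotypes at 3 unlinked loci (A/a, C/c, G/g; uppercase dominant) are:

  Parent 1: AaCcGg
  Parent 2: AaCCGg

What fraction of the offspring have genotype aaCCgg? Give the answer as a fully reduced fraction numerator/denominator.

AaCcGg gametes: ACG×1, ACg×1, AcG×1, Acg×1, aCG×1, aCg×1, acG×1, acg×1
AaCCGg gametes: ACG×2, ACg×2, aCG×2, aCg×2
AaCcGg×AaCCGg grid (8·8=64): AACCGG=2 AACCGg=4 AACCgg=2 AACcGG=2 AACcGg=4 AACcgg=2 AaCCGG=4 AaCCGg=8 AaCCgg=4 AaCcGG=4 AaCcGg=8 AaCcgg=4 aaCCGG=2 aaCCGg=4 aaCCgg=2 aaCcGG=2 aaCcGg=4 aaCcgg=2
aaCCgg hits 2/64; gcd=2; 2÷2/64÷2 = 1/32

P(aaCCgg) = 1/32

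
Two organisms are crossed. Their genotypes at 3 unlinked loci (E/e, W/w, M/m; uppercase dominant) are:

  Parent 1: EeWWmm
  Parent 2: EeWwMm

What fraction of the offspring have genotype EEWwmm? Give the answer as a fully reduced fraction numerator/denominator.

EeWWmm gametes: EWm×4, eWm×4
EeWwMm gametes: EWM×1, EWm×1, EwM×1, Ewm×1, eWM×1, eWm×1, ewM×1, ewm×1
EeWWmm×EeWwMm grid (8·8=64): EEWWMm=4 EEWWmm=4 EEWwMm=4 EEWwmm=4 EeWWMm=8 EeWWmm=8 EeWwMm=8 EeWwmm=8 eeWWMm=4 eeWWmm=4 eeWwMm=4 eeWwmm=4
EEWwmm hits 4/64; gcd=4; 4÷4/64÷4 = 1/16

P(EEWwmm) = 1/16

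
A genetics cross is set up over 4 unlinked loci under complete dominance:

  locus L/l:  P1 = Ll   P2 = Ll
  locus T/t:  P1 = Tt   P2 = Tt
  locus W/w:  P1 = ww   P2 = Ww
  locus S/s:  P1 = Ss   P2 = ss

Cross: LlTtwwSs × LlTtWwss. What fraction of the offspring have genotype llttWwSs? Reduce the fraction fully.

P(llttWwSs) = 1/64

LlTtwwSs gametes: LTwS×2, LTws×2, LtwS×2, Ltws×2, lTwS×2, lTws×2, ltwS×2, ltws×2
LlTtWwss gametes: LTWs×2, LTws×2, LtWs×2, Ltws×2, lTWs×2, lTws×2, ltWs×2, ltws×2
LlTtwwSs×LlTtWwss grid (16·16=256): LLTTWwSs=4 LLTTWwss=4 LLTTwwSs=4 LLTTwwss=4 LLTtWwSs=8 LLTtWwss=8 LLTtwwSs=8 LLTtwwss=8 LLttWwSs=4 LLttWwss=4 LLttwwSs=4 LLttwwss=4 LlTTWwSs=8 LlTTWwss=8 LlTTwwSs=8 LlTTwwss=8 LlTtWwSs=16 LlTtWwss=16 LlTtwwSs=16 LlTtwwss=16 LlttWwSs=8 LlttWwss=8 LlttwwSs=8 Llttwwss=8 llTTWwSs=4 llTTWwss=4 llTTwwSs=4 llTTwwss=4 llTtWwSs=8 llTtWwss=8 llTtwwSs=8 llTtwwss=8 llttWwSs=4 llttWwss=4 llttwwSs=4 llttwwss=4
llttWwSs hits 4/256; gcd=4; 4÷4/256÷4 = 1/64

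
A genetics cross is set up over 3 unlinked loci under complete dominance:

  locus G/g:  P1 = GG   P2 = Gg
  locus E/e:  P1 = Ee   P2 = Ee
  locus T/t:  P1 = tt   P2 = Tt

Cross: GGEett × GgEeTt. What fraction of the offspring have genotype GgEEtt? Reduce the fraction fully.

P(GgEEtt) = 1/16

GGEett gametes: GEt×4, Get×4
GgEeTt gametes: GET×1, GEt×1, GeT×1, Get×1, gET×1, gEt×1, geT×1, get×1
GGEett×GgEeTt grid (8·8=64): GGEETt=4 GGEEtt=4 GGEeTt=8 GGEett=8 GGeeTt=4 GGeett=4 GgEETt=4 GgEEtt=4 GgEeTt=8 GgEett=8 GgeeTt=4 Ggeett=4
GgEEtt hits 4/64; gcd=4; 4÷4/64÷4 = 1/16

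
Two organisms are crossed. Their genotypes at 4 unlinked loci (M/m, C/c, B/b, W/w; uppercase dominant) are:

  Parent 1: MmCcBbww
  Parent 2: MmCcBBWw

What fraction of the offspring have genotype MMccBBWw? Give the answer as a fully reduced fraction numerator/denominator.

MmCcBbww gametes: MCBw×2, MCbw×2, McBw×2, Mcbw×2, mCBw×2, mCbw×2, mcBw×2, mcbw×2
MmCcBBWw gametes: MCBW×2, MCBw×2, McBW×2, McBw×2, mCBW×2, mCBw×2, mcBW×2, mcBw×2
MmCcBbww×MmCcBBWw grid (16·16=256): MMCCBBWw=4 MMCCBBww=4 MMCCBbWw=4 MMCCBbww=4 MMCcBBWw=8 MMCcBBww=8 MMCcBbWw=8 MMCcBbww=8 MMccBBWw=4 MMccBBww=4 MMccBbWw=4 MMccBbww=4 MmCCBBWw=8 MmCCBBww=8 MmCCBbWw=8 MmCCBbww=8 MmCcBBWw=16 MmCcBBww=16 MmCcBbWw=16 MmCcBbww=16 MmccBBWw=8 MmccBBww=8 MmccBbWw=8 MmccBbww=8 mmCCBBWw=4 mmCCBBww=4 mmCCBbWw=4 mmCCBbww=4 mmCcBBWw=8 mmCcBBww=8 mmCcBbWw=8 mmCcBbww=8 mmccBBWw=4 mmccBBww=4 mmccBbWw=4 mmccBbww=4
MMccBBWw hits 4/256; gcd=4; 4÷4/256÷4 = 1/64

P(MMccBBWw) = 1/64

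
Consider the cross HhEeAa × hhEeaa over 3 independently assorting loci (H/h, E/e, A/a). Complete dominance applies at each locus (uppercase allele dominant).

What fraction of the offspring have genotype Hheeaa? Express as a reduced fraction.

P(Hheeaa) = 1/16

HhEeAa gametes: HEA×1, HEa×1, HeA×1, Hea×1, hEA×1, hEa×1, heA×1, hea×1
hhEeaa gametes: hEa×4, hea×4
HhEeAa×hhEeaa grid (8·8=64): HhEEAa=4 HhEEaa=4 HhEeAa=8 HhEeaa=8 HheeAa=4 Hheeaa=4 hhEEAa=4 hhEEaa=4 hhEeAa=8 hhEeaa=8 hheeAa=4 hheeaa=4
Hheeaa hits 4/64; gcd=4; 4÷4/64÷4 = 1/16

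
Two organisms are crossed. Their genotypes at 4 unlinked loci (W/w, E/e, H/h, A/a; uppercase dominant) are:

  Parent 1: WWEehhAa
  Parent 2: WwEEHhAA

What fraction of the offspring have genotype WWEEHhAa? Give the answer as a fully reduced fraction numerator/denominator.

WWEehhAa gametes: WEhA×4, WEha×4, WehA×4, Weha×4
WwEEHhAA gametes: WEHA×4, WEhA×4, wEHA×4, wEhA×4
WWEehhAa×WwEEHhAA grid (16·16=256): WWEEHhAA=16 WWEEHhAa=16 WWEEhhAA=16 WWEEhhAa=16 WWEeHhAA=16 WWEeHhAa=16 WWEehhAA=16 WWEehhAa=16 WwEEHhAA=16 WwEEHhAa=16 WwEEhhAA=16 WwEEhhAa=16 WwEeHhAA=16 WwEeHhAa=16 WwEehhAA=16 WwEehhAa=16
WWEEHhAa hits 16/256; gcd=16; 16÷16/256÷16 = 1/16

P(WWEEHhAa) = 1/16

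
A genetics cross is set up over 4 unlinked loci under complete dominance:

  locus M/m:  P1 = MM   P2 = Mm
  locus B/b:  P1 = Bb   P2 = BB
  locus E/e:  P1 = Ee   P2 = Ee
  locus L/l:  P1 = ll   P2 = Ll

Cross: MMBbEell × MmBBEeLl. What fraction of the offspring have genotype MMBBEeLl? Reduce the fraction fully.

P(MMBBEeLl) = 1/16

MMBbEell gametes: MBEl×4, MBel×4, MbEl×4, Mbel×4
MmBBEeLl gametes: MBEL×2, MBEl×2, MBeL×2, MBel×2, mBEL×2, mBEl×2, mBeL×2, mBel×2
MMBbEell×MmBBEeLl grid (16·16=256): MMBBEELl=8 MMBBEEll=8 MMBBEeLl=16 MMBBEell=16 MMBBeeLl=8 MMBBeell=8 MMBbEELl=8 MMBbEEll=8 MMBbEeLl=16 MMBbEell=16 MMBbeeLl=8 MMBbeell=8 MmBBEELl=8 MmBBEEll=8 MmBBEeLl=16 MmBBEell=16 MmBBeeLl=8 MmBBeell=8 MmBbEELl=8 MmBbEEll=8 MmBbEeLl=16 MmBbEell=16 MmBbeeLl=8 MmBbeell=8
MMBBEeLl hits 16/256; gcd=16; 16÷16/256÷16 = 1/16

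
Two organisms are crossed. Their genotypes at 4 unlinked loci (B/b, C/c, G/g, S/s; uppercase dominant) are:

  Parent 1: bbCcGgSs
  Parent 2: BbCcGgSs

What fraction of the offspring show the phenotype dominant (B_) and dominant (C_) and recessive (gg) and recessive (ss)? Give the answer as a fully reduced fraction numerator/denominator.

P(B_ C_ gg ss) = 3/128

bbCcGgSs gametes: bCGS×2, bCGs×2, bCgS×2, bCgs×2, bcGS×2, bcGs×2, bcgS×2, bcgs×2
BbCcGgSs gametes: BCGS×1, BCGs×1, BCgS×1, BCgs×1, BcGS×1, BcGs×1, BcgS×1, Bcgs×1, bCGS×1, bCGs×1, bCgS×1, bCgs×1, bcGS×1, bcGs×1, bcgS×1, bcgs×1
bbCcGgSs×BbCcGgSs grid (16·16=256): BbCCGGSS=2 BbCCGGSs=4 BbCCGGss=2 BbCCGgSS=4 BbCCGgSs=8 BbCCGgss=4 BbCCggSS=2 BbCCggSs=4 BbCCggss=2 BbCcGGSS=4 BbCcGGSs=8 BbCcGGss=4 BbCcGgSS=8 BbCcGgSs=16 BbCcGgss=8 BbCcggSS=4 BbCcggSs=8 BbCcggss=4 BbccGGSS=2 BbccGGSs=4 BbccGGss=2 BbccGgSS=4 BbccGgSs=8 BbccGgss=4 BbccggSS=2 BbccggSs=4 Bbccggss=2 bbCCGGSS=2 bbCCGGSs=4 bbCCGGss=2 bbCCGgSS=4 bbCCGgSs=8 bbCCGgss=4 bbCCggSS=2 bbCCggSs=4 bbCCggss=2 bbCcGGSS=4 bbCcGGSs=8 bbCcGGss=4 bbCcGgSS=8 bbCcGgSs=16 bbCcGgss=8 bbCcggSS=4 bbCcggSs=8 bbCcggss=4 bbccGGSS=2 bbccGGSs=4 bbccGGss=2 bbccGgSS=4 bbccGgSs=8 bbccGgss=4 bbccggSS=2 bbccggSs=4 bbccggss=2
B_ C_ gg ss hits 6/256; gcd=2; 6÷2/256÷2 = 3/128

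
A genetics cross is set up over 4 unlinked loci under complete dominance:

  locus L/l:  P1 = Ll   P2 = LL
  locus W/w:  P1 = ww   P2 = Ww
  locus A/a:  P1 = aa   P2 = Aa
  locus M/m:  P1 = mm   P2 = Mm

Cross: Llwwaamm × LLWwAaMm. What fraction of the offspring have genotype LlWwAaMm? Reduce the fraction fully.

Llwwaamm gametes: Lwam×8, lwam×8
LLWwAaMm gametes: LWAM×2, LWAm×2, LWaM×2, LWam×2, LwAM×2, LwAm×2, LwaM×2, Lwam×2
Llwwaamm×LLWwAaMm grid (16·16=256): LLWwAaMm=16 LLWwAamm=16 LLWwaaMm=16 LLWwaamm=16 LLwwAaMm=16 LLwwAamm=16 LLwwaaMm=16 LLwwaamm=16 LlWwAaMm=16 LlWwAamm=16 LlWwaaMm=16 LlWwaamm=16 LlwwAaMm=16 LlwwAamm=16 LlwwaaMm=16 Llwwaamm=16
LlWwAaMm hits 16/256; gcd=16; 16÷16/256÷16 = 1/16

P(LlWwAaMm) = 1/16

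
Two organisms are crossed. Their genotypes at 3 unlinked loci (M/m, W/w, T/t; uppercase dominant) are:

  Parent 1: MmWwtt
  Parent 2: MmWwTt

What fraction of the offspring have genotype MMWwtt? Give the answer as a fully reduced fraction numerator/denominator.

MmWwtt gametes: MWt×2, Mwt×2, mWt×2, mwt×2
MmWwTt gametes: MWT×1, MWt×1, MwT×1, Mwt×1, mWT×1, mWt×1, mwT×1, mwt×1
MmWwtt×MmWwTt grid (8·8=64): MMWWTt=2 MMWWtt=2 MMWwTt=4 MMWwtt=4 MMwwTt=2 MMwwtt=2 MmWWTt=4 MmWWtt=4 MmWwTt=8 MmWwtt=8 MmwwTt=4 Mmwwtt=4 mmWWTt=2 mmWWtt=2 mmWwTt=4 mmWwtt=4 mmwwTt=2 mmwwtt=2
MMWwtt hits 4/64; gcd=4; 4÷4/64÷4 = 1/16

P(MMWwtt) = 1/16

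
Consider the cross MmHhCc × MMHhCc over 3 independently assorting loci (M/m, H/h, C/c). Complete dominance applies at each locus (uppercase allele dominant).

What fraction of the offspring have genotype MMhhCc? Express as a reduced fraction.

P(MMhhCc) = 1/16

MmHhCc gametes: MHC×1, MHc×1, MhC×1, Mhc×1, mHC×1, mHc×1, mhC×1, mhc×1
MMHhCc gametes: MHC×2, MHc×2, MhC×2, Mhc×2
MmHhCc×MMHhCc grid (8·8=64): MMHHCC=2 MMHHCc=4 MMHHcc=2 MMHhCC=4 MMHhCc=8 MMHhcc=4 MMhhCC=2 MMhhCc=4 MMhhcc=2 MmHHCC=2 MmHHCc=4 MmHHcc=2 MmHhCC=4 MmHhCc=8 MmHhcc=4 MmhhCC=2 MmhhCc=4 Mmhhcc=2
MMhhCc hits 4/64; gcd=4; 4÷4/64÷4 = 1/16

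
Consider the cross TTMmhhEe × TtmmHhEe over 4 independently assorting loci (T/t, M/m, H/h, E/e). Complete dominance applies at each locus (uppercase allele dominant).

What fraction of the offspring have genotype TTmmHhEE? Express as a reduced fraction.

P(TTmmHhEE) = 1/32

TTMmhhEe gametes: TMhE×4, TMhe×4, TmhE×4, Tmhe×4
TtmmHhEe gametes: TmHE×2, TmHe×2, TmhE×2, Tmhe×2, tmHE×2, tmHe×2, tmhE×2, tmhe×2
TTMmhhEe×TtmmHhEe grid (16·16=256): TTMmHhEE=8 TTMmHhEe=16 TTMmHhee=8 TTMmhhEE=8 TTMmhhEe=16 TTMmhhee=8 TTmmHhEE=8 TTmmHhEe=16 TTmmHhee=8 TTmmhhEE=8 TTmmhhEe=16 TTmmhhee=8 TtMmHhEE=8 TtMmHhEe=16 TtMmHhee=8 TtMmhhEE=8 TtMmhhEe=16 TtMmhhee=8 TtmmHhEE=8 TtmmHhEe=16 TtmmHhee=8 TtmmhhEE=8 TtmmhhEe=16 Ttmmhhee=8
TTmmHhEE hits 8/256; gcd=8; 8÷8/256÷8 = 1/32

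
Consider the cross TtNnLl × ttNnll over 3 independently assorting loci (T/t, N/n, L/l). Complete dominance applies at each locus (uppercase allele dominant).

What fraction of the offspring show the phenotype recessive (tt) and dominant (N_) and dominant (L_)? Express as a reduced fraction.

TtNnLl gametes: TNL×1, TNl×1, TnL×1, Tnl×1, tNL×1, tNl×1, tnL×1, tnl×1
ttNnll gametes: tNl×4, tnl×4
TtNnLl×ttNnll grid (8·8=64): TtNNLl=4 TtNNll=4 TtNnLl=8 TtNnll=8 TtnnLl=4 Ttnnll=4 ttNNLl=4 ttNNll=4 ttNnLl=8 ttNnll=8 ttnnLl=4 ttnnll=4
tt N_ L_ hits 12/64; gcd=4; 12÷4/64÷4 = 3/16

P(tt N_ L_) = 3/16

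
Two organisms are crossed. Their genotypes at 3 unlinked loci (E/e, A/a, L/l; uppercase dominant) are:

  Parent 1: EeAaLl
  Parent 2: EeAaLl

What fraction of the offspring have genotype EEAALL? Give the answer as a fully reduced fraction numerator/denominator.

P(EEAALL) = 1/64

EeAaLl gametes: EAL×1, EAl×1, EaL×1, Eal×1, eAL×1, eAl×1, eaL×1, eal×1
EeAaLl gametes: EAL×1, EAl×1, EaL×1, Eal×1, eAL×1, eAl×1, eaL×1, eal×1
EeAaLl×EeAaLl grid (8·8=64): EEAALL=1 EEAALl=2 EEAAll=1 EEAaLL=2 EEAaLl=4 EEAall=2 EEaaLL=1 EEaaLl=2 EEaall=1 EeAALL=2 EeAALl=4 EeAAll=2 EeAaLL=4 EeAaLl=8 EeAall=4 EeaaLL=2 EeaaLl=4 Eeaall=2 eeAALL=1 eeAALl=2 eeAAll=1 eeAaLL=2 eeAaLl=4 eeAall=2 eeaaLL=1 eeaaLl=2 eeaall=1
EEAALL hits 1/64; gcd=1; 1÷1/64÷1 = 1/64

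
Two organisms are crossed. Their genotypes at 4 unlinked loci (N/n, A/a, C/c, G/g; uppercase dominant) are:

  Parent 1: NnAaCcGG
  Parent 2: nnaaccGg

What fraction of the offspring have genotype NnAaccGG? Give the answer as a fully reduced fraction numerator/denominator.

NnAaCcGG gametes: NACG×2, NAcG×2, NaCG×2, NacG×2, nACG×2, nAcG×2, naCG×2, nacG×2
nnaaccGg gametes: nacG×8, nacg×8
NnAaCcGG×nnaaccGg grid (16·16=256): NnAaCcGG=16 NnAaCcGg=16 NnAaccGG=16 NnAaccGg=16 NnaaCcGG=16 NnaaCcGg=16 NnaaccGG=16 NnaaccGg=16 nnAaCcGG=16 nnAaCcGg=16 nnAaccGG=16 nnAaccGg=16 nnaaCcGG=16 nnaaCcGg=16 nnaaccGG=16 nnaaccGg=16
NnAaccGG hits 16/256; gcd=16; 16÷16/256÷16 = 1/16

P(NnAaccGG) = 1/16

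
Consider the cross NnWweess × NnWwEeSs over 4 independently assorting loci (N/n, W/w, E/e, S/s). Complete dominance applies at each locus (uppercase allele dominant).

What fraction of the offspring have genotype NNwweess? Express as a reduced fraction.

NnWweess gametes: NWes×4, Nwes×4, nWes×4, nwes×4
NnWwEeSs gametes: NWES×1, NWEs×1, NWeS×1, NWes×1, NwES×1, NwEs×1, NweS×1, Nwes×1, nWES×1, nWEs×1, nWeS×1, nWes×1, nwES×1, nwEs×1, nweS×1, nwes×1
NnWweess×NnWwEeSs grid (16·16=256): NNWWEeSs=4 NNWWEess=4 NNWWeeSs=4 NNWWeess=4 NNWwEeSs=8 NNWwEess=8 NNWweeSs=8 NNWweess=8 NNwwEeSs=4 NNwwEess=4 NNwweeSs=4 NNwweess=4 NnWWEeSs=8 NnWWEess=8 NnWWeeSs=8 NnWWeess=8 NnWwEeSs=16 NnWwEess=16 NnWweeSs=16 NnWweess=16 NnwwEeSs=8 NnwwEess=8 NnwweeSs=8 Nnwweess=8 nnWWEeSs=4 nnWWEess=4 nnWWeeSs=4 nnWWeess=4 nnWwEeSs=8 nnWwEess=8 nnWweeSs=8 nnWweess=8 nnwwEeSs=4 nnwwEess=4 nnwweeSs=4 nnwweess=4
NNwweess hits 4/256; gcd=4; 4÷4/256÷4 = 1/64

P(NNwweess) = 1/64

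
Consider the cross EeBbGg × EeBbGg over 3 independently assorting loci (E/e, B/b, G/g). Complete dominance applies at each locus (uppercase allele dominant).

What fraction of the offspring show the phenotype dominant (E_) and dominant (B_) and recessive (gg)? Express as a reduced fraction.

P(E_ B_ gg) = 9/64

EeBbGg gametes: EBG×1, EBg×1, EbG×1, Ebg×1, eBG×1, eBg×1, ebG×1, ebg×1
EeBbGg gametes: EBG×1, EBg×1, EbG×1, Ebg×1, eBG×1, eBg×1, ebG×1, ebg×1
EeBbGg×EeBbGg grid (8·8=64): EEBBGG=1 EEBBGg=2 EEBBgg=1 EEBbGG=2 EEBbGg=4 EEBbgg=2 EEbbGG=1 EEbbGg=2 EEbbgg=1 EeBBGG=2 EeBBGg=4 EeBBgg=2 EeBbGG=4 EeBbGg=8 EeBbgg=4 EebbGG=2 EebbGg=4 Eebbgg=2 eeBBGG=1 eeBBGg=2 eeBBgg=1 eeBbGG=2 eeBbGg=4 eeBbgg=2 eebbGG=1 eebbGg=2 eebbgg=1
E_ B_ gg hits 9/64; gcd=1; 9÷1/64÷1 = 9/64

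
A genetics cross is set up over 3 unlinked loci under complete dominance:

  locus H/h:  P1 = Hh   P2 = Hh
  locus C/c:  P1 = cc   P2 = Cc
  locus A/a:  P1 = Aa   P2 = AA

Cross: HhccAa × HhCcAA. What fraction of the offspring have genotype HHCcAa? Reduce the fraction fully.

P(HHCcAa) = 1/16

HhccAa gametes: HcA×2, Hca×2, hcA×2, hca×2
HhCcAA gametes: HCA×2, HcA×2, hCA×2, hcA×2
HhccAa×HhCcAA grid (8·8=64): HHCcAA=4 HHCcAa=4 HHccAA=4 HHccAa=4 HhCcAA=8 HhCcAa=8 HhccAA=8 HhccAa=8 hhCcAA=4 hhCcAa=4 hhccAA=4 hhccAa=4
HHCcAa hits 4/64; gcd=4; 4÷4/64÷4 = 1/16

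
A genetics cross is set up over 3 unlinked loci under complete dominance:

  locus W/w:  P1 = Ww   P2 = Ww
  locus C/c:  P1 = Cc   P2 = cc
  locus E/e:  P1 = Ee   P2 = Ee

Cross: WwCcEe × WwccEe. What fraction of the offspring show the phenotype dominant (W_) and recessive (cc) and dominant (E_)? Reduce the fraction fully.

WwCcEe gametes: WCE×1, WCe×1, WcE×1, Wce×1, wCE×1, wCe×1, wcE×1, wce×1
WwccEe gametes: WcE×2, Wce×2, wcE×2, wce×2
WwCcEe×WwccEe grid (8·8=64): WWCcEE=2 WWCcEe=4 WWCcee=2 WWccEE=2 WWccEe=4 WWccee=2 WwCcEE=4 WwCcEe=8 WwCcee=4 WwccEE=4 WwccEe=8 Wwccee=4 wwCcEE=2 wwCcEe=4 wwCcee=2 wwccEE=2 wwccEe=4 wwccee=2
W_ cc E_ hits 18/64; gcd=2; 18÷2/64÷2 = 9/32

P(W_ cc E_) = 9/32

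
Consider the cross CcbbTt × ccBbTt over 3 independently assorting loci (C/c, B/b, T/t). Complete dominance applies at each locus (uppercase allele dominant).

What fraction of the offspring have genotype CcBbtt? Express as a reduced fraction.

CcbbTt gametes: CbT×2, Cbt×2, cbT×2, cbt×2
ccBbTt gametes: cBT×2, cBt×2, cbT×2, cbt×2
CcbbTt×ccBbTt grid (8·8=64): CcBbTT=4 CcBbTt=8 CcBbtt=4 CcbbTT=4 CcbbTt=8 Ccbbtt=4 ccBbTT=4 ccBbTt=8 ccBbtt=4 ccbbTT=4 ccbbTt=8 ccbbtt=4
CcBbtt hits 4/64; gcd=4; 4÷4/64÷4 = 1/16

P(CcBbtt) = 1/16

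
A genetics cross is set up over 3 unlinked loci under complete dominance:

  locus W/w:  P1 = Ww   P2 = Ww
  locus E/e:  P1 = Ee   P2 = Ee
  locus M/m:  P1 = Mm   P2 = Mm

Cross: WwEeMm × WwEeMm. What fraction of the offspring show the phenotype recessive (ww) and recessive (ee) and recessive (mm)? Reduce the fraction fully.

WwEeMm gametes: WEM×1, WEm×1, WeM×1, Wem×1, wEM×1, wEm×1, weM×1, wem×1
WwEeMm gametes: WEM×1, WEm×1, WeM×1, Wem×1, wEM×1, wEm×1, weM×1, wem×1
WwEeMm×WwEeMm grid (8·8=64): WWEEMM=1 WWEEMm=2 WWEEmm=1 WWEeMM=2 WWEeMm=4 WWEemm=2 WWeeMM=1 WWeeMm=2 WWeemm=1 WwEEMM=2 WwEEMm=4 WwEEmm=2 WwEeMM=4 WwEeMm=8 WwEemm=4 WweeMM=2 WweeMm=4 Wweemm=2 wwEEMM=1 wwEEMm=2 wwEEmm=1 wwEeMM=2 wwEeMm=4 wwEemm=2 wweeMM=1 wweeMm=2 wweemm=1
ww ee mm hits 1/64; gcd=1; 1÷1/64÷1 = 1/64

P(ww ee mm) = 1/64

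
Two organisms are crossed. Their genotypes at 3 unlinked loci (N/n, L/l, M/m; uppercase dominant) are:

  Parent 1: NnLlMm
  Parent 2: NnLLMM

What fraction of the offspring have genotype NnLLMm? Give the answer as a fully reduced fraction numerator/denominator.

P(NnLLMm) = 1/8

NnLlMm gametes: NLM×1, NLm×1, NlM×1, Nlm×1, nLM×1, nLm×1, nlM×1, nlm×1
NnLLMM gametes: NLM×4, nLM×4
NnLlMm×NnLLMM grid (8·8=64): NNLLMM=4 NNLLMm=4 NNLlMM=4 NNLlMm=4 NnLLMM=8 NnLLMm=8 NnLlMM=8 NnLlMm=8 nnLLMM=4 nnLLMm=4 nnLlMM=4 nnLlMm=4
NnLLMm hits 8/64; gcd=8; 8÷8/64÷8 = 1/8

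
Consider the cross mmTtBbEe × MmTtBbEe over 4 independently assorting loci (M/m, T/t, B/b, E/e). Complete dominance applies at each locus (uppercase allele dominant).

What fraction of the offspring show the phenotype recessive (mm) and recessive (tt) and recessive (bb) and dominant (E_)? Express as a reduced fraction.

mmTtBbEe gametes: mTBE×2, mTBe×2, mTbE×2, mTbe×2, mtBE×2, mtBe×2, mtbE×2, mtbe×2
MmTtBbEe gametes: MTBE×1, MTBe×1, MTbE×1, MTbe×1, MtBE×1, MtBe×1, MtbE×1, Mtbe×1, mTBE×1, mTBe×1, mTbE×1, mTbe×1, mtBE×1, mtBe×1, mtbE×1, mtbe×1
mmTtBbEe×MmTtBbEe grid (16·16=256): MmTTBBEE=2 MmTTBBEe=4 MmTTBBee=2 MmTTBbEE=4 MmTTBbEe=8 MmTTBbee=4 MmTTbbEE=2 MmTTbbEe=4 MmTTbbee=2 MmTtBBEE=4 MmTtBBEe=8 MmTtBBee=4 MmTtBbEE=8 MmTtBbEe=16 MmTtBbee=8 MmTtbbEE=4 MmTtbbEe=8 MmTtbbee=4 MmttBBEE=2 MmttBBEe=4 MmttBBee=2 MmttBbEE=4 MmttBbEe=8 MmttBbee=4 MmttbbEE=2 MmttbbEe=4 Mmttbbee=2 mmTTBBEE=2 mmTTBBEe=4 mmTTBBee=2 mmTTBbEE=4 mmTTBbEe=8 mmTTBbee=4 mmTTbbEE=2 mmTTbbEe=4 mmTTbbee=2 mmTtBBEE=4 mmTtBBEe=8 mmTtBBee=4 mmTtBbEE=8 mmTtBbEe=16 mmTtBbee=8 mmTtbbEE=4 mmTtbbEe=8 mmTtbbee=4 mmttBBEE=2 mmttBBEe=4 mmttBBee=2 mmttBbEE=4 mmttBbEe=8 mmttBbee=4 mmttbbEE=2 mmttbbEe=4 mmttbbee=2
mm tt bb E_ hits 6/256; gcd=2; 6÷2/256÷2 = 3/128

P(mm tt bb E_) = 3/128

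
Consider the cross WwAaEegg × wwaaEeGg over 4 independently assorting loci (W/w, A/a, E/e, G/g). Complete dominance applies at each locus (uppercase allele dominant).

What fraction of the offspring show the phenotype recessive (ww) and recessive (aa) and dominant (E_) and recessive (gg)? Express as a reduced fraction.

P(ww aa E_ gg) = 3/32

WwAaEegg gametes: WAEg×2, WAeg×2, WaEg×2, Waeg×2, wAEg×2, wAeg×2, waEg×2, waeg×2
wwaaEeGg gametes: waEG×4, waEg×4, waeG×4, waeg×4
WwAaEegg×wwaaEeGg grid (16·16=256): WwAaEEGg=8 WwAaEEgg=8 WwAaEeGg=16 WwAaEegg=16 WwAaeeGg=8 WwAaeegg=8 WwaaEEGg=8 WwaaEEgg=8 WwaaEeGg=16 WwaaEegg=16 WwaaeeGg=8 Wwaaeegg=8 wwAaEEGg=8 wwAaEEgg=8 wwAaEeGg=16 wwAaEegg=16 wwAaeeGg=8 wwAaeegg=8 wwaaEEGg=8 wwaaEEgg=8 wwaaEeGg=16 wwaaEegg=16 wwaaeeGg=8 wwaaeegg=8
ww aa E_ gg hits 24/256; gcd=8; 24÷8/256÷8 = 3/32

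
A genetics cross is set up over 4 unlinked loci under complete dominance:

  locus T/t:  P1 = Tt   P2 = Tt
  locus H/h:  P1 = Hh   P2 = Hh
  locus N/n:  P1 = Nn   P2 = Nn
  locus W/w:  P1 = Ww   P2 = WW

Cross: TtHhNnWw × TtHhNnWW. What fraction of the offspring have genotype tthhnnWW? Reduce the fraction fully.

TtHhNnWw gametes: THNW×1, THNw×1, THnW×1, THnw×1, ThNW×1, ThNw×1, ThnW×1, Thnw×1, tHNW×1, tHNw×1, tHnW×1, tHnw×1, thNW×1, thNw×1, thnW×1, thnw×1
TtHhNnWW gametes: THNW×2, THnW×2, ThNW×2, ThnW×2, tHNW×2, tHnW×2, thNW×2, thnW×2
TtHhNnWw×TtHhNnWW grid (16·16=256): TTHHNNWW=2 TTHHNNWw=2 TTHHNnWW=4 TTHHNnWw=4 TTHHnnWW=2 TTHHnnWw=2 TTHhNNWW=4 TTHhNNWw=4 TTHhNnWW=8 TTHhNnWw=8 TTHhnnWW=4 TTHhnnWw=4 TThhNNWW=2 TThhNNWw=2 TThhNnWW=4 TThhNnWw=4 TThhnnWW=2 TThhnnWw=2 TtHHNNWW=4 TtHHNNWw=4 TtHHNnWW=8 TtHHNnWw=8 TtHHnnWW=4 TtHHnnWw=4 TtHhNNWW=8 TtHhNNWw=8 TtHhNnWW=16 TtHhNnWw=16 TtHhnnWW=8 TtHhnnWw=8 TthhNNWW=4 TthhNNWw=4 TthhNnWW=8 TthhNnWw=8 TthhnnWW=4 TthhnnWw=4 ttHHNNWW=2 ttHHNNWw=2 ttHHNnWW=4 ttHHNnWw=4 ttHHnnWW=2 ttHHnnWw=2 ttHhNNWW=4 ttHhNNWw=4 ttHhNnWW=8 ttHhNnWw=8 ttHhnnWW=4 ttHhnnWw=4 tthhNNWW=2 tthhNNWw=2 tthhNnWW=4 tthhNnWw=4 tthhnnWW=2 tthhnnWw=2
tthhnnWW hits 2/256; gcd=2; 2÷2/256÷2 = 1/128

P(tthhnnWW) = 1/128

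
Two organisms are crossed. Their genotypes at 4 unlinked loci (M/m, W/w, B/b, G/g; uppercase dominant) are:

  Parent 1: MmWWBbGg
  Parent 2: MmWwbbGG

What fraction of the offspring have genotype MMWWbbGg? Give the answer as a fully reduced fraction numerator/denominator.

MmWWBbGg gametes: MWBG×2, MWBg×2, MWbG×2, MWbg×2, mWBG×2, mWBg×2, mWbG×2, mWbg×2
MmWwbbGG gametes: MWbG×4, MwbG×4, mWbG×4, mwbG×4
MmWWBbGg×MmWwbbGG grid (16·16=256): MMWWBbGG=8 MMWWBbGg=8 MMWWbbGG=8 MMWWbbGg=8 MMWwBbGG=8 MMWwBbGg=8 MMWwbbGG=8 MMWwbbGg=8 MmWWBbGG=16 MmWWBbGg=16 MmWWbbGG=16 MmWWbbGg=16 MmWwBbGG=16 MmWwBbGg=16 MmWwbbGG=16 MmWwbbGg=16 mmWWBbGG=8 mmWWBbGg=8 mmWWbbGG=8 mmWWbbGg=8 mmWwBbGG=8 mmWwBbGg=8 mmWwbbGG=8 mmWwbbGg=8
MMWWbbGg hits 8/256; gcd=8; 8÷8/256÷8 = 1/32

P(MMWWbbGg) = 1/32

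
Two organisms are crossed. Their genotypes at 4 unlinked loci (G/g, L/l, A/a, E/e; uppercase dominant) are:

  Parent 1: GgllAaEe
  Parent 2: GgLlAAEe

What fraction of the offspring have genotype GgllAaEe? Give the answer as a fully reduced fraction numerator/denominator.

P(GgllAaEe) = 1/16

GgllAaEe gametes: GlAE×2, GlAe×2, GlaE×2, Glae×2, glAE×2, glAe×2, glaE×2, glae×2
GgLlAAEe gametes: GLAE×2, GLAe×2, GlAE×2, GlAe×2, gLAE×2, gLAe×2, glAE×2, glAe×2
GgllAaEe×GgLlAAEe grid (16·16=256): GGLlAAEE=4 GGLlAAEe=8 GGLlAAee=4 GGLlAaEE=4 GGLlAaEe=8 GGLlAaee=4 GGllAAEE=4 GGllAAEe=8 GGllAAee=4 GGllAaEE=4 GGllAaEe=8 GGllAaee=4 GgLlAAEE=8 GgLlAAEe=16 GgLlAAee=8 GgLlAaEE=8 GgLlAaEe=16 GgLlAaee=8 GgllAAEE=8 GgllAAEe=16 GgllAAee=8 GgllAaEE=8 GgllAaEe=16 GgllAaee=8 ggLlAAEE=4 ggLlAAEe=8 ggLlAAee=4 ggLlAaEE=4 ggLlAaEe=8 ggLlAaee=4 ggllAAEE=4 ggllAAEe=8 ggllAAee=4 ggllAaEE=4 ggllAaEe=8 ggllAaee=4
GgllAaEe hits 16/256; gcd=16; 16÷16/256÷16 = 1/16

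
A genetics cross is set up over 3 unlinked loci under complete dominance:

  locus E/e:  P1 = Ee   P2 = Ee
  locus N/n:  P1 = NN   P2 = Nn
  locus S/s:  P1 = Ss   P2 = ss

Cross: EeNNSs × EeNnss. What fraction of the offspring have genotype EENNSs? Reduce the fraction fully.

P(EENNSs) = 1/16

EeNNSs gametes: ENS×2, ENs×2, eNS×2, eNs×2
EeNnss gametes: ENs×2, Ens×2, eNs×2, ens×2
EeNNSs×EeNnss grid (8·8=64): EENNSs=4 EENNss=4 EENnSs=4 EENnss=4 EeNNSs=8 EeNNss=8 EeNnSs=8 EeNnss=8 eeNNSs=4 eeNNss=4 eeNnSs=4 eeNnss=4
EENNSs hits 4/64; gcd=4; 4÷4/64÷4 = 1/16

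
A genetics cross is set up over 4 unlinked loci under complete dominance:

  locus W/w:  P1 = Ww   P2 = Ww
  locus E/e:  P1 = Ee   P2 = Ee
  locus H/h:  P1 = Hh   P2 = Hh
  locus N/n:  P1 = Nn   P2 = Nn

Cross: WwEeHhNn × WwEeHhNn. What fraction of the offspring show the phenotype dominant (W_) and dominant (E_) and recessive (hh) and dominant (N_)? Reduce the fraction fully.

WwEeHhNn gametes: WEHN×1, WEHn×1, WEhN×1, WEhn×1, WeHN×1, WeHn×1, WehN×1, Wehn×1, wEHN×1, wEHn×1, wEhN×1, wEhn×1, weHN×1, weHn×1, wehN×1, wehn×1
WwEeHhNn gametes: WEHN×1, WEHn×1, WEhN×1, WEhn×1, WeHN×1, WeHn×1, WehN×1, Wehn×1, wEHN×1, wEHn×1, wEhN×1, wEhn×1, weHN×1, weHn×1, wehN×1, wehn×1
WwEeHhNn×WwEeHhNn grid (16·16=256): WWEEHHNN=1 WWEEHHNn=2 WWEEHHnn=1 WWEEHhNN=2 WWEEHhNn=4 WWEEHhnn=2 WWEEhhNN=1 WWEEhhNn=2 WWEEhhnn=1 WWEeHHNN=2 WWEeHHNn=4 WWEeHHnn=2 WWEeHhNN=4 WWEeHhNn=8 WWEeHhnn=4 WWEehhNN=2 WWEehhNn=4 WWEehhnn=2 WWeeHHNN=1 WWeeHHNn=2 WWeeHHnn=1 WWeeHhNN=2 WWeeHhNn=4 WWeeHhnn=2 WWeehhNN=1 WWeehhNn=2 WWeehhnn=1 WwEEHHNN=2 WwEEHHNn=4 WwEEHHnn=2 WwEEHhNN=4 WwEEHhNn=8 WwEEHhnn=4 WwEEhhNN=2 WwEEhhNn=4 WwEEhhnn=2 WwEeHHNN=4 WwEeHHNn=8 WwEeHHnn=4 WwEeHhNN=8 WwEeHhNn=16 WwEeHhnn=8 WwEehhNN=4 WwEehhNn=8 WwEehhnn=4 WweeHHNN=2 WweeHHNn=4 WweeHHnn=2 WweeHhNN=4 WweeHhNn=8 WweeHhnn=4 WweehhNN=2 WweehhNn=4 Wweehhnn=2 wwEEHHNN=1 wwEEHHNn=2 wwEEHHnn=1 wwEEHhNN=2 wwEEHhNn=4 wwEEHhnn=2 wwEEhhNN=1 wwEEhhNn=2 wwEEhhnn=1 wwEeHHNN=2 wwEeHHNn=4 wwEeHHnn=2 wwEeHhNN=4 wwEeHhNn=8 wwEeHhnn=4 wwEehhNN=2 wwEehhNn=4 wwEehhnn=2 wweeHHNN=1 wweeHHNn=2 wweeHHnn=1 wweeHhNN=2 wweeHhNn=4 wweeHhnn=2 wweehhNN=1 wweehhNn=2 wweehhnn=1
W_ E_ hh N_ hits 27/256; gcd=1; 27÷1/256÷1 = 27/256

P(W_ E_ hh N_) = 27/256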